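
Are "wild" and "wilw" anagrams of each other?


Word 1: "wild" → sorted: dilw
Word 2: "wilw" → sorted: ilww
Same letters? dilw != ilww
Anagram = No


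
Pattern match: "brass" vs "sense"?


Pattern of "brass": [0, 1, 2, 3, 3]
Pattern of "sense": [0, 1, 2, 0, 1]
Patterns do not match
Same pattern = No


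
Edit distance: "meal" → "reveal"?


Word 1: "meal" (length 4)
Word 2: "reveal" (length 6)
One optimal edit sequence (insert/delete/substitute each cost 1):
  1. insert 'r'  (+1)
  2. insert 'e'  (+1)
  3. substitute 'm' -> 'v'  (+1)
  4. keep 'e'
  5. keep 'a'
  6. keep 'l'
Total edit operations: 3
Edit distance = 3


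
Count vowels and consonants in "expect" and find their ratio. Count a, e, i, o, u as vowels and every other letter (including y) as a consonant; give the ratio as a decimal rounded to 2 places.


Word: "expect"
Vowels (a,e,i,o,u): 2
Consonants: 4
Ratio = 2/4
= 0.50


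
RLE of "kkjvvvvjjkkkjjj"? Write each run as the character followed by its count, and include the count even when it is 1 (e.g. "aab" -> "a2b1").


String: "kkjvvvvjjkkkjjj"
Scanning for consecutive runs:
  'k' x 2
  'j' x 1
  'v' x 4
  'j' x 2
  'k' x 3
  'j' x 3
RLE = "k2j1v4j2k3j3"


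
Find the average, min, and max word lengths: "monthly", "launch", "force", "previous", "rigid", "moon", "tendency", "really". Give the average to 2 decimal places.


Lengths: "monthly"=7, "launch"=6, "force"=5, "previous"=8, "rigid"=5, "moon"=4, "tendency"=8, "really"=6
Sum = 49, Count = 8
Average = 49/8 = 6.13
= avg=6.13, min=4, max=8


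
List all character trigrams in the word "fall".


Word: "fall" (length 4)
Number of trigrams = 4 - 3 + 1 = 2
  Position 0: "fal"
  Position 1: "all"
Trigrams = "fal", "all"


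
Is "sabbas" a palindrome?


Word: "sabbas"
Reversed: "sabbas"
Forward == Backward? sabbas == sabbas
Palindrome = Yes


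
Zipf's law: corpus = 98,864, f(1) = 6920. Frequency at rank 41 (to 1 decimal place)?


Zipf's law: f(r) = f(1) / r
f(1) = 6920
f(41) = 6920 / 41
= 168.8 occurrences


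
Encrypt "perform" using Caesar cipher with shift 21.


Word: "perform"
Shift: 21
Each letter → (letter + shift) mod 26:
  'p' (15) + 21 = 10 → 'k'
  'e' (4) + 21 = 25 → 'z'
  'r' (17) + 21 = 12 → 'm'
  'f' (5) + 21 = 0 → 'a'
  'o' (14) + 21 = 9 → 'j'
  'r' (17) + 21 = 12 → 'm'
  'm' (12) + 21 = 7 → 'h'
Result = "kzmajmh"


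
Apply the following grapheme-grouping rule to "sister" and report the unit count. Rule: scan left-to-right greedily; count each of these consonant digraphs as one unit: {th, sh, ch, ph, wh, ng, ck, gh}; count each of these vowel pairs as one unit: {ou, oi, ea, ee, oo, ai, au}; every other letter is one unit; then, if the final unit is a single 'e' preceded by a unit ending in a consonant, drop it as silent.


Word: "sister" (6 letters)
Left-to-right scan:
  1. 's' (letter)
  2. 'i' (letter)
  3. 's' (letter)
  4. 't' (letter)
  5. 'e' (letter)
  6. 'r' (letter)
Units from scan: 6
Sound units = 6 units


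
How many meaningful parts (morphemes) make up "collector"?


Word: "collector"
Morphemes: collect + -or
Each morpheme carries meaning
= 2 morphemes


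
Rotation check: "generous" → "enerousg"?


Word: "generous", Candidate: "enerousg"
Method: check if candidate is substring of word+word
"generousgenerous" contains "enerousg"? Yes
Is rotation = Yes


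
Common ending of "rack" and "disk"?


Word 1: "rack"
Word 2: "disk"
Comparing from end:
  Pos -1: 'k' == 'k'
  Pos -2: 'c' != 's' (stop)
LCS = "k" (length 1)


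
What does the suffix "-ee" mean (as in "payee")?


Suffix: -ee
As in: payee -> pay + -ee
Meaning = one who receives


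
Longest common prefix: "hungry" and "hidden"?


Word 1: "hungry"
Word 2: "hidden"
Comparing from start:
  Pos 0: 'h' == 'h'
  Pos 1: 'u' != 'i' (stop)
LCP = "h" (length 1)


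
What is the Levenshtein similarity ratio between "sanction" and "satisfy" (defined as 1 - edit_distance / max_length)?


Word 1: "sanction" (length 8)
Word 2: "satisfy" (length 7)
One optimal edit sequence:
  1. keep 's'
  2. keep 'a'
  3. delete 'n'  (+1)
  4. delete 'c'  (+1)
  5. keep 't'
  6. keep 'i'
  7. insert 's'  (+1)
  8. substitute 'o' -> 'f'  (+1)
  9. substitute 'n' -> 'y'  (+1)
Edit distance = 5
Max length = max(8, 7) = 8
Similarity = 1 - 5/8
= 0.3750


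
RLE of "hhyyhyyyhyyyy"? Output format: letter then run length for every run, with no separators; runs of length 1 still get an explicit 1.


String: "hhyyhyyyhyyyy"
Scanning for consecutive runs:
  'h' x 2
  'y' x 2
  'h' x 1
  'y' x 3
  'h' x 1
  'y' x 4
RLE = "h2y2h1y3h1y4"


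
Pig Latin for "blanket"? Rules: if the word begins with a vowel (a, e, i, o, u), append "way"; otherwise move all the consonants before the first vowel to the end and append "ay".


Word: "blanket"
Starts with consonant(s) → move to end, add 'ay'
Consonant cluster: "bl"
Pig Latin = "anketblay"


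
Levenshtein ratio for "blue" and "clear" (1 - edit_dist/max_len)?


Word 1: "blue" (length 4)
Word 2: "clear" (length 5)
One optimal edit sequence:
  1. substitute 'b' -> 'c'  (+1)
  2. keep 'l'
  3. insert 'e'  (+1)
  4. substitute 'u' -> 'a'  (+1)
  5. substitute 'e' -> 'r'  (+1)
Edit distance = 4
Max length = max(4, 5) = 5
Similarity = 1 - 4/5
= 0.2000


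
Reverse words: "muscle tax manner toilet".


Original: "muscle tax manner toilet"
Words (1..n): muscle | tax | manner | toilet
Reversed (n..1): toilet | manner | tax | muscle
Result = "toilet manner tax muscle"


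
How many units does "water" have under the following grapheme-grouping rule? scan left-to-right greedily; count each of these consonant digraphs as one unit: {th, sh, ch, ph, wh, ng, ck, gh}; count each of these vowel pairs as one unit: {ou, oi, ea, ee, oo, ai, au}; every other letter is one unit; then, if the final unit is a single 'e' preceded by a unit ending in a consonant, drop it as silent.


Word: "water" (5 letters)
Left-to-right scan:
  (1) 'w' (letter)
  (2) 'a' (letter)
  (3) 't' (letter)
  (4) 'e' (letter)
  (5) 'r' (letter)
Units from scan: 5
Sound units = 5 units


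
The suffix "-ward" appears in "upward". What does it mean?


Suffix: -ward
Example: upward = up + -ward
Meaning = in the direction of


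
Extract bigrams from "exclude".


Word: "exclude" (length 7)
Number of bigrams = 7 - 2 + 1 = 6
  Position 0: "ex"
  Position 1: "xc"
  Position 2: "cl"
  Position 3: "lu"
  Position 4: "ud"
  Position 5: "de"
Bigrams = "ex", "xc", "cl", "lu", "ud", "de"


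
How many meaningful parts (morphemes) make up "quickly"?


Word: "quickly"
Morphemes: quick / -ly
Each morpheme carries meaning
= 2 morphemes


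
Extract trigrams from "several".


Word: "several" (length 7)
Number of trigrams = 7 - 3 + 1 = 5
  Position 0: "sev"
  Position 1: "eve"
  Position 2: "ver"
  Position 3: "era"
  Position 4: "ral"
Trigrams = "sev", "eve", "ver", "era", "ral"


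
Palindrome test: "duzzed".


Word: "duzzed"
Reversed: "dezzud"
Forward == Backward? duzzed != dezzud
Palindrome = No


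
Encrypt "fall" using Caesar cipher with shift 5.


Word: "fall"
Shift: 5
Each letter → (letter + shift) mod 26:
  'f' (5) + 5 = 10 → 'k'
  'a' (0) + 5 = 5 → 'f'
  'l' (11) + 5 = 16 → 'q'
  'l' (11) + 5 = 16 → 'q'
Result = "kfqq"


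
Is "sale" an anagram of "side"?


Word 1: "side" → sorted: deis
Word 2: "sale" → sorted: aels
Same letters? deis != aels
Anagram = No


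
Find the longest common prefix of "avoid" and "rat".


Word 1: "avoid"
Word 2: "rat"
Comparing from start:
  Pos 0: 'a' != 'r' (stop)
LCP = "" (length 0)


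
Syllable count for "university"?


Word: "university"
Syllable breakdown: u · ni · ver · si · ty
Counting: 5 parts
= 5 syllables


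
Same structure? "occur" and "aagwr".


Pattern of "occur": [0, 1, 1, 2, 3]
Pattern of "aagwr": [0, 0, 1, 2, 3]
Patterns do not match
Same pattern = No


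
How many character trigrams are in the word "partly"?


Word: "partly" (length 6)
Number of 3-grams = length - 3 + 1 = 6 - 3 + 1
= 4


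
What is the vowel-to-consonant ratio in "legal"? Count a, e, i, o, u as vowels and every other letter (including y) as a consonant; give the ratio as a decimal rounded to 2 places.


Word: "legal"
Vowels (a,e,i,o,u): 2
Consonants: 3
Ratio = 2/3
= 0.67


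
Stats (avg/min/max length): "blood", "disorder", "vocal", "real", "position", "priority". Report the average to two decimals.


Lengths: "blood"=5, "disorder"=8, "vocal"=5, "real"=4, "position"=8, "priority"=8
Sum = 38, Count = 6
Average = 38/6 = 6.33
= avg=6.33, min=4, max=8


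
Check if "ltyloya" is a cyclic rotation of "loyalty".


Word: "loyalty", Candidate: "ltyloya"
Method: check if candidate is substring of word+word
"loyaltyloyalty" contains "ltyloya"? Yes
Is rotation = Yes


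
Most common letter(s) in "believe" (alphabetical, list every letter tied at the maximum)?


Word: "believe"
Letter counts:
  'b': 1
  'e': 3
  'i': 1
  'l': 1
  'v': 1
Maximum count = 3
Most frequent = 'e' (3 times each)


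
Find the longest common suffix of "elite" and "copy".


Word 1: "elite"
Word 2: "copy"
Comparing from end:
  Pos -1: 'e' != 'y' (stop)
LCS = "" (length 0)


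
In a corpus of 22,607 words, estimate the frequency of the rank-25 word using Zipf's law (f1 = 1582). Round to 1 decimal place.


Zipf's law: f(r) = f(1) / r
f(1) = 1582
f(25) = 1582 / 25
= 63.3 occurrences


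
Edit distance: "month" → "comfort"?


Word 1: "month" (length 5)
Word 2: "comfort" (length 7)
One optimal edit sequence (insert/delete/substitute each cost 1):
  1. insert 'c'  (+1)
  2. insert 'o'  (+1)
  3. keep 'm'
  4. insert 'f'  (+1)
  5. keep 'o'
  6. substitute 'n' -> 'r'  (+1)
  7. keep 't'
  8. delete 'h'  (+1)
Total edit operations: 5
Edit distance = 5


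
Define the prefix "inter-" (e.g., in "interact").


Prefix: inter-
As in: interact -> inter- + act
Meaning = between


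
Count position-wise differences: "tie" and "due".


Comparing character by character (same length = 3):
  Pos 0: 't' vs 'd' !=
  Pos 1: 'i' vs 'u' !=
  Pos 2: 'e' vs 'e' =
Hamming distance = 2


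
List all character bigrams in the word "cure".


Word: "cure" (length 4)
Number of bigrams = 4 - 2 + 1 = 3
  Position 0: "cu"
  Position 1: "ur"
  Position 2: "re"
Bigrams = "cu", "ur", "re"


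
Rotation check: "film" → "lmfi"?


Word: "film", Candidate: "lmfi"
Method: check if candidate is substring of word+word
"filmfilm" contains "lmfi"? Yes
Is rotation = Yes


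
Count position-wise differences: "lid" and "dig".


Comparing character by character (same length = 3):
  Pos 0: 'l' vs 'd' !=
  Pos 1: 'i' vs 'i' =
  Pos 2: 'd' vs 'g' !=
Hamming distance = 2


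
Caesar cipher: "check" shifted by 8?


Word: "check"
Shift: 8
Each letter → (letter + shift) mod 26:
  'c' (2) + 8 = 10 → 'k'
  'h' (7) + 8 = 15 → 'p'
  'e' (4) + 8 = 12 → 'm'
  'c' (2) + 8 = 10 → 'k'
  'k' (10) + 8 = 18 → 's'
Result = "kpmks"


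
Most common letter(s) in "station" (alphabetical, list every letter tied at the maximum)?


Word: "station"
Letter counts:
  'a': 1
  'i': 1
  'n': 1
  'o': 1
  's': 1
  't': 2
Maximum count = 2
Most frequent = 't' (2 times each)


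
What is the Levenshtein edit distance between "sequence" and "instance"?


Word 1: "sequence" (length 8)
Word 2: "instance" (length 8)
One optimal edit sequence (insert/delete/substitute each cost 1):
  1. substitute 's' -> 'i'  (+1)
  2. substitute 'e' -> 'n'  (+1)
  3. substitute 'q' -> 's'  (+1)
  4. substitute 'u' -> 't'  (+1)
  5. substitute 'e' -> 'a'  (+1)
  6. keep 'n'
  7. keep 'c'
  8. keep 'e'
Total edit operations: 5
Edit distance = 5


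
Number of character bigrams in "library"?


Word: "library" (length 7)
Number of 2-grams = length - 2 + 1 = 7 - 2 + 1
= 6


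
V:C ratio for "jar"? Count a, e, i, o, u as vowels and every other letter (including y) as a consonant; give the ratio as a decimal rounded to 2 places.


Word: "jar"
Vowels (a,e,i,o,u): 1
Consonants: 2
Ratio = 1/2
= 0.50


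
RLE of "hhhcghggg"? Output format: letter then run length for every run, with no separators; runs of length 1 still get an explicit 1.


String: "hhhcghggg"
Scanning for consecutive runs:
  'h' x 3
  'c' x 1
  'g' x 1
  'h' x 1
  'g' x 3
RLE = "h3c1g1h1g3"


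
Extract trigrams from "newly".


Word: "newly" (length 5)
Number of trigrams = 5 - 3 + 1 = 3
  Position 0: "new"
  Position 1: "ewl"
  Position 2: "wly"
Trigrams = "new", "ewl", "wly"


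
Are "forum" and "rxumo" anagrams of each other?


Word 1: "forum" → sorted: fmoru
Word 2: "rxumo" → sorted: morux
Same letters? fmoru != morux
Anagram = No


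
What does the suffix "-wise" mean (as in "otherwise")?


Suffix: -wise
As in: otherwise -> other + -wise
Meaning = in the manner of


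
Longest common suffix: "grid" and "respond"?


Word 1: "grid"
Word 2: "respond"
Comparing from end:
  Pos -1: 'd' == 'd'
  Pos -2: 'i' != 'n' (stop)
LCS = "d" (length 1)


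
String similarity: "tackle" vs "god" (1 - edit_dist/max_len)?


Word 1: "tackle" (length 6)
Word 2: "god" (length 3)
One optimal edit sequence:
  1. delete 't'  (+1)
  2. delete 'a'  (+1)
  3. delete 'c'  (+1)
  4. substitute 'k' -> 'g'  (+1)
  5. substitute 'l' -> 'o'  (+1)
  6. substitute 'e' -> 'd'  (+1)
Edit distance = 6
Max length = max(6, 3) = 6
Similarity = 1 - 6/6
= 0.0000


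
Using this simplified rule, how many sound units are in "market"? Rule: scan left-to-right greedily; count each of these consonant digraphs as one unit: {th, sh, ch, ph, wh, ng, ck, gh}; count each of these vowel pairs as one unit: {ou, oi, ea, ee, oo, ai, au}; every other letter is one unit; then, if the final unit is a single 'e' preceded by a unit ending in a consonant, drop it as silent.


Word: "market" (6 letters)
Left-to-right scan:
  [1] 'm' (letter)
  [2] 'a' (letter)
  [3] 'r' (letter)
  [4] 'k' (letter)
  [5] 'e' (letter)
  [6] 't' (letter)
Units from scan: 6
Sound units = 6 units


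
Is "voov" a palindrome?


Word: "voov"
Reversed: "voov"
Forward == Backward? voov == voov
Palindrome = Yes


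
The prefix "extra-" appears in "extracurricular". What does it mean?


Prefix: extra-
Example: extracurricular = extra- + curricular
Meaning = beyond


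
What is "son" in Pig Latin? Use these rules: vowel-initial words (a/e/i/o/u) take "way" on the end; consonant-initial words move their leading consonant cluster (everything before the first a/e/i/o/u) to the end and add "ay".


Word: "son"
Starts with consonant(s) → move to end, add 'ay'
Consonant cluster: "s"
Pig Latin = "onsay"


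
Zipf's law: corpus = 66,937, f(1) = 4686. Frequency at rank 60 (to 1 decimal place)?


Zipf's law: f(r) = f(1) / r
f(1) = 4686
f(60) = 4686 / 60
= 78.1 occurrences


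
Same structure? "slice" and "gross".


Pattern of "slice": [0, 1, 2, 3, 4]
Pattern of "gross": [0, 1, 2, 3, 3]
Patterns do not match
Same pattern = No


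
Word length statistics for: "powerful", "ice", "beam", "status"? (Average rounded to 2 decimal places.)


Lengths: "powerful"=8, "ice"=3, "beam"=4, "status"=6
Sum = 21, Count = 4
Average = 21/4 = 5.25
= avg=5.25, min=3, max=8


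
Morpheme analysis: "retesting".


Word: "retesting"
Morphemes: re- / test / -ing
Each morpheme carries meaning
= 3 morphemes


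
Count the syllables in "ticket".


Word: "ticket"
Syllable breakdown: tick-et
Counting: 2 parts
= 2 syllables


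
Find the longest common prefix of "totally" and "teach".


Word 1: "totally"
Word 2: "teach"
Comparing from start:
  Pos 0: 't' == 't'
  Pos 1: 'o' != 'e' (stop)
LCP = "t" (length 1)


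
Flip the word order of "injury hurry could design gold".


Original: "injury hurry could design gold"
Words (1..n): injury | hurry | could | design | gold
Reversed (n..1): gold | design | could | hurry | injury
Result = "gold design could hurry injury"


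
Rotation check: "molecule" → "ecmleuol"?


Word: "molecule", Candidate: "ecmleuol"
Method: check if candidate is substring of word+word
"moleculemolecule" contains "ecmleuol"? No
Is rotation = No


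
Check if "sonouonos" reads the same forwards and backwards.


Word: "sonouonos"
Reversed: "sonouonos"
Forward == Backward? sonouonos == sonouonos
Palindrome = Yes


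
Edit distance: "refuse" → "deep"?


Word 1: "refuse" (length 6)
Word 2: "deep" (length 4)
One optimal edit sequence (insert/delete/substitute each cost 1):
  1. substitute 'r' -> 'd'  (+1)
  2. keep 'e'
  3. delete 'f'  (+1)
  4. delete 'u'  (+1)
  5. substitute 's' -> 'e'  (+1)
  6. substitute 'e' -> 'p'  (+1)
Total edit operations: 5
Edit distance = 5


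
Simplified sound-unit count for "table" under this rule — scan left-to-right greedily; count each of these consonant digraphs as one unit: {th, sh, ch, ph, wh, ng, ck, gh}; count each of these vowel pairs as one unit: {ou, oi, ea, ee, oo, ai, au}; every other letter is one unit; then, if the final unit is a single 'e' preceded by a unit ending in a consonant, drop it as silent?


Word: "table" (5 letters)
Left-to-right scan:
  1. 't' (letter)
  2. 'a' (letter)
  3. 'b' (letter)
  4. 'l' (letter)
  5. 'e' (letter)
Units from scan: 5
Final unit is 'e' after a consonant -> drop as silent (-1)
Sound units = 4 units


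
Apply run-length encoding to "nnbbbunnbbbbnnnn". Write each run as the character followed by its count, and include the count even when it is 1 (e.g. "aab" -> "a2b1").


String: "nnbbbunnbbbbnnnn"
Scanning for consecutive runs:
  'n' x 2
  'b' x 3
  'u' x 1
  'n' x 2
  'b' x 4
  'n' x 4
RLE = "n2b3u1n2b4n4"


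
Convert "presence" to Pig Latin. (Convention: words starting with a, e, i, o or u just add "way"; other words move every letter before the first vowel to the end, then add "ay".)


Word: "presence"
Starts with consonant(s) → move to end, add 'ay'
Consonant cluster: "pr"
Pig Latin = "esencepray"


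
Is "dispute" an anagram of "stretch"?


Word 1: "stretch" → sorted: cehrstt
Word 2: "dispute" → sorted: deipstu
Same letters? cehrstt != deipstu
Anagram = No


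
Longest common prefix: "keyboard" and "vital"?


Word 1: "keyboard"
Word 2: "vital"
Comparing from start:
  Pos 0: 'k' != 'v' (stop)
LCP = "" (length 0)


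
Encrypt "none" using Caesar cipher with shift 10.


Word: "none"
Shift: 10
Each letter → (letter + shift) mod 26:
  'n' (13) + 10 = 23 → 'x'
  'o' (14) + 10 = 24 → 'y'
  'n' (13) + 10 = 23 → 'x'
  'e' (4) + 10 = 14 → 'o'
Result = "xyxo"


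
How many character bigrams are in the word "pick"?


Word: "pick" (length 4)
Number of 2-grams = length - 2 + 1 = 4 - 2 + 1
= 3


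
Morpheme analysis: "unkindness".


Word: "unkindness"
Morphemes: un- | kind | -ness
Each morpheme carries meaning
= 3 morphemes


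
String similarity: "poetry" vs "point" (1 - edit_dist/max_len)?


Word 1: "poetry" (length 6)
Word 2: "point" (length 5)
One optimal edit sequence:
  1. keep 'p'
  2. keep 'o'
  3. delete 'e'  (+1)
  4. substitute 't' -> 'i'  (+1)
  5. substitute 'r' -> 'n'  (+1)
  6. substitute 'y' -> 't'  (+1)
Edit distance = 4
Max length = max(6, 5) = 6
Similarity = 1 - 4/6
= 0.3333


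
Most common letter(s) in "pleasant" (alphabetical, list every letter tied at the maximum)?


Word: "pleasant"
Letter counts:
  'a': 2
  'e': 1
  'l': 1
  'n': 1
  'p': 1
  's': 1
  't': 1
Maximum count = 2
Most frequent = 'a' (2 times each)


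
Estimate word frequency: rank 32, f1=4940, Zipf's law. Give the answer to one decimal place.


Zipf's law: f(r) = f(1) / r
f(1) = 4940
f(32) = 4940 / 32
= 154.4 occurrences


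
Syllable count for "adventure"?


Word: "adventure"
Syllable breakdown: ad-ven-ture
Counting: 3 parts
= 3 syllables


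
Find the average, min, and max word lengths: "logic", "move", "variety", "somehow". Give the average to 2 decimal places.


Lengths: "logic"=5, "move"=4, "variety"=7, "somehow"=7
Sum = 23, Count = 4
Average = 23/4 = 5.75
= avg=5.75, min=4, max=7


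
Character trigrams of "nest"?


Word: "nest" (length 4)
Number of trigrams = 4 - 3 + 1 = 2
  Position 0: "nes"
  Position 1: "est"
Trigrams = "nes", "est"


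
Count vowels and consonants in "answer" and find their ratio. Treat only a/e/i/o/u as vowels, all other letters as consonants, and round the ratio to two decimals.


Word: "answer"
Vowels (a,e,i,o,u): 2
Consonants: 4
Ratio = 2/4
= 0.50


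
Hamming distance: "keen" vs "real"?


Comparing character by character (same length = 4):
  Pos 0: 'k' vs 'r' !=
  Pos 1: 'e' vs 'e' =
  Pos 2: 'e' vs 'a' !=
  Pos 3: 'n' vs 'l' !=
Hamming distance = 3


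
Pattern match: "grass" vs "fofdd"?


Pattern of "grass": [0, 1, 2, 3, 3]
Pattern of "fofdd": [0, 1, 0, 2, 2]
Patterns do not match
Same pattern = No


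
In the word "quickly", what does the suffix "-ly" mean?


Suffix: -ly
Example: quickly (quick + -ly)
Meaning = in a manner


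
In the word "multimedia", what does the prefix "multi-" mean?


Prefix: multi-
As in: multimedia -> multi- + media
Meaning = many


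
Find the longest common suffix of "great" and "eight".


Word 1: "great"
Word 2: "eight"
Comparing from end:
  Pos -1: 't' == 't'
  Pos -2: 'a' != 'h' (stop)
LCS = "t" (length 1)


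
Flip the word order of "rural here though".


Original: "rural here though"
Words (1..n): rural | here | though
Reversed (n..1): though | here | rural
Result = "though here rural"


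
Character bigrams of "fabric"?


Word: "fabric" (length 6)
Number of bigrams = 6 - 2 + 1 = 5
  Position 0: "fa"
  Position 1: "ab"
  Position 2: "br"
  Position 3: "ri"
  Position 4: "ic"
Bigrams = "fa", "ab", "br", "ri", "ic"


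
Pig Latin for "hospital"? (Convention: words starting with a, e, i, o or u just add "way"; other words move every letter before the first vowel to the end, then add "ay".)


Word: "hospital"
Starts with consonant(s) → move to end, add 'ay'
Consonant cluster: "h"
Pig Latin = "ospitalhay"


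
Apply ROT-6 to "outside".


Word: "outside"
Shift: 6
Each letter → (letter + shift) mod 26:
  'o' (14) + 6 = 20 → 'u'
  'u' (20) + 6 = 0 → 'a'
  't' (19) + 6 = 25 → 'z'
  's' (18) + 6 = 24 → 'y'
  'i' (8) + 6 = 14 → 'o'
  'd' (3) + 6 = 9 → 'j'
  'e' (4) + 6 = 10 → 'k'
Result = "uazyojk"


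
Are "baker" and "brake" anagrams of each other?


Word 1: "baker" → sorted: abekr
Word 2: "brake" → sorted: abekr
Same letters? abekr == abekr
Anagram = Yes


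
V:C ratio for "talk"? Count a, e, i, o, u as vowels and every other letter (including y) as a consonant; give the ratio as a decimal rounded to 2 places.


Word: "talk"
Vowels (a,e,i,o,u): 1
Consonants: 3
Ratio = 1/3
= 0.33


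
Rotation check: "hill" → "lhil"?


Word: "hill", Candidate: "lhil"
Method: check if candidate is substring of word+word
"hillhill" contains "lhil"? Yes
Is rotation = Yes


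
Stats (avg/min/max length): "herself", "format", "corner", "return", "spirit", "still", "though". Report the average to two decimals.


Lengths: "herself"=7, "format"=6, "corner"=6, "return"=6, "spirit"=6, "still"=5, "though"=6
Sum = 42, Count = 7
Average = 42/7 = 6.00
= avg=6.00, min=5, max=7


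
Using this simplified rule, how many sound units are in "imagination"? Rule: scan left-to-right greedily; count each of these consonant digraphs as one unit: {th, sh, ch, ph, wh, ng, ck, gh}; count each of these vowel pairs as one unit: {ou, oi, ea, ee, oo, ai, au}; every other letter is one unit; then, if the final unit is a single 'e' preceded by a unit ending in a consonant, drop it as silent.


Word: "imagination" (11 letters)
Left-to-right scan:
  [1] 'i' (letter)
  [2] 'm' (letter)
  [3] 'a' (letter)
  [4] 'g' (letter)
  [5] 'i' (letter)
  [6] 'n' (letter)
  [7] 'a' (letter)
  [8] 't' (letter)
  [9] 'i' (letter)
  [10] 'o' (letter)
  [11] 'n' (letter)
Units from scan: 11
Sound units = 11 units


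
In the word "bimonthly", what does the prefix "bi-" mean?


Prefix: bi-
Example: bimonthly (bi- + monthly)
Meaning = two


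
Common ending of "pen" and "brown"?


Word 1: "pen"
Word 2: "brown"
Comparing from end:
  Pos -1: 'n' == 'n'
  Pos -2: 'e' != 'w' (stop)
LCS = "n" (length 1)


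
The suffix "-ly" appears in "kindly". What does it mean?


Suffix: -ly
Example: kindly = kind + -ly
Meaning = in a manner


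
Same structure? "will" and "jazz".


Pattern of "will": [0, 1, 2, 2]
Pattern of "jazz": [0, 1, 2, 2]
Patterns match
Same pattern = Yes


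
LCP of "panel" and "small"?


Word 1: "panel"
Word 2: "small"
Comparing from start:
  Pos 0: 'p' != 's' (stop)
LCP = "" (length 0)


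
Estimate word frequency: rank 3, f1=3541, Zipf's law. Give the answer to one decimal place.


Zipf's law: f(r) = f(1) / r
f(1) = 3541
f(3) = 3541 / 3
= 1180.3 occurrences


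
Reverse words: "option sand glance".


Original: "option sand glance"
Words (1..n): option | sand | glance
Reversed (n..1): glance | sand | option
Result = "glance sand option"


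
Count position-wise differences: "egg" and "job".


Comparing character by character (same length = 3):
  Pos 0: 'e' vs 'j' !=
  Pos 1: 'g' vs 'o' !=
  Pos 2: 'g' vs 'b' !=
Hamming distance = 3


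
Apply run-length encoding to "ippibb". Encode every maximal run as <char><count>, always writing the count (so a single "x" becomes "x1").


String: "ippibb"
Scanning for consecutive runs:
  'i' x 1
  'p' x 2
  'i' x 1
  'b' x 2
RLE = "i1p2i1b2"


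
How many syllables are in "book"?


Word: "book"
Syllable breakdown: book
Counting: 1 part
= 1 syllable


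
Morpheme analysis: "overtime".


Word: "overtime"
Morphemes: over- / time
Each morpheme carries meaning
= 2 morphemes


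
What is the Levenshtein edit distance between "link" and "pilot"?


Word 1: "link" (length 4)
Word 2: "pilot" (length 5)
One optimal edit sequence (insert/delete/substitute each cost 1):
  1. substitute 'l' -> 'p'  (+1)
  2. keep 'i'
  3. insert 'l'  (+1)
  4. substitute 'n' -> 'o'  (+1)
  5. substitute 'k' -> 't'  (+1)
Total edit operations: 4
Edit distance = 4


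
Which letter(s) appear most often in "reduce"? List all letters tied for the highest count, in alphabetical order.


Word: "reduce"
Letter counts:
  'c': 1
  'd': 1
  'e': 2
  'r': 1
  'u': 1
Maximum count = 2
Most frequent = 'e' (2 times each)


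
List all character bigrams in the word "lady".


Word: "lady" (length 4)
Number of bigrams = 4 - 2 + 1 = 3
  Position 0: "la"
  Position 1: "ad"
  Position 2: "dy"
Bigrams = "la", "ad", "dy"


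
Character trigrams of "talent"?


Word: "talent" (length 6)
Number of trigrams = 6 - 3 + 1 = 4
  Position 0: "tal"
  Position 1: "ale"
  Position 2: "len"
  Position 3: "ent"
Trigrams = "tal", "ale", "len", "ent"


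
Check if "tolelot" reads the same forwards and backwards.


Word: "tolelot"
Reversed: "tolelot"
Forward == Backward? tolelot == tolelot
Palindrome = Yes


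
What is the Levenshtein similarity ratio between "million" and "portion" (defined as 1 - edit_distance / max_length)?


Word 1: "million" (length 7)
Word 2: "portion" (length 7)
One optimal edit sequence:
  1. substitute 'm' -> 'p'  (+1)
  2. substitute 'i' -> 'o'  (+1)
  3. substitute 'l' -> 'r'  (+1)
  4. substitute 'l' -> 't'  (+1)
  5. keep 'i'
  6. keep 'o'
  7. keep 'n'
Edit distance = 4
Max length = max(7, 7) = 7
Similarity = 1 - 4/7
= 0.4286


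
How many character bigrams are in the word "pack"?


Word: "pack" (length 4)
Number of 2-grams = length - 2 + 1 = 4 - 2 + 1
= 3


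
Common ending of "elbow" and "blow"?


Word 1: "elbow"
Word 2: "blow"
Comparing from end:
  Pos -1: 'w' == 'w'
  Pos -2: 'o' == 'o'
  Pos -3: 'b' != 'l' (stop)
LCS = "ow" (length 2)


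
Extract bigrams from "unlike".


Word: "unlike" (length 6)
Number of bigrams = 6 - 2 + 1 = 5
  Position 0: "un"
  Position 1: "nl"
  Position 2: "li"
  Position 3: "ik"
  Position 4: "ke"
Bigrams = "un", "nl", "li", "ik", "ke"


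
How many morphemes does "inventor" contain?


Word: "inventor"
Morphemes: invent / -or
Each morpheme carries meaning
= 2 morphemes


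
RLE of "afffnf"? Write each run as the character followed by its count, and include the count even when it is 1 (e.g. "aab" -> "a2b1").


String: "afffnf"
Scanning for consecutive runs:
  'a' x 1
  'f' x 3
  'n' x 1
  'f' x 1
RLE = "a1f3n1f1"


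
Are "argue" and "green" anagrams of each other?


Word 1: "argue" → sorted: aegru
Word 2: "green" → sorted: eegnr
Same letters? aegru != eegnr
Anagram = No


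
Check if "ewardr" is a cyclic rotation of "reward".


Word: "reward", Candidate: "ewardr"
Method: check if candidate is substring of word+word
"rewardreward" contains "ewardr"? Yes
Is rotation = Yes


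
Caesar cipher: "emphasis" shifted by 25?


Word: "emphasis"
Shift: 25
Each letter → (letter + shift) mod 26:
  'e' (4) + 25 = 3 → 'd'
  'm' (12) + 25 = 11 → 'l'
  'p' (15) + 25 = 14 → 'o'
  'h' (7) + 25 = 6 → 'g'
  'a' (0) + 25 = 25 → 'z'
  's' (18) + 25 = 17 → 'r'
  'i' (8) + 25 = 7 → 'h'
  's' (18) + 25 = 17 → 'r'
Result = "dlogzrhr"


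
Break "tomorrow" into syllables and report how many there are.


Word: "tomorrow"
Syllable breakdown: to-mor-row
Counting: 3 parts
= 3 syllables


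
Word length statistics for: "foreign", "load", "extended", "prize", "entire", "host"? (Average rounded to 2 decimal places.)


Lengths: "foreign"=7, "load"=4, "extended"=8, "prize"=5, "entire"=6, "host"=4
Sum = 34, Count = 6
Average = 34/6 = 5.67
= avg=5.67, min=4, max=8


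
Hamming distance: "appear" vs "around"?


Comparing character by character (same length = 6):
  Pos 0: 'a' vs 'a' =
  Pos 1: 'p' vs 'r' !=
  Pos 2: 'p' vs 'o' !=
  Pos 3: 'e' vs 'u' !=
  Pos 4: 'a' vs 'n' !=
  Pos 5: 'r' vs 'd' !=
Hamming distance = 5


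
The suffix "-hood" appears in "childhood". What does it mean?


Suffix: -hood
Example: childhood (child + -hood)
Meaning = state / condition


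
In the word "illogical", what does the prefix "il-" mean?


Prefix: il-
Example: illogical (il- + logical)
Meaning = not


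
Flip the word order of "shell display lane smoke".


Original: "shell display lane smoke"
Words (1..n): shell | display | lane | smoke
Reversed (n..1): smoke | lane | display | shell
Result = "smoke lane display shell"


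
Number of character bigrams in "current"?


Word: "current" (length 7)
Number of 2-grams = length - 2 + 1 = 7 - 2 + 1
= 6


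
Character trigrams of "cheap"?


Word: "cheap" (length 5)
Number of trigrams = 5 - 3 + 1 = 3
  Position 0: "che"
  Position 1: "hea"
  Position 2: "eap"
Trigrams = "che", "hea", "eap"


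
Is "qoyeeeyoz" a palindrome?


Word: "qoyeeeyoz"
Reversed: "zoyeeeyoq"
Forward == Backward? qoyeeeyoz != zoyeeeyoq
Palindrome = No


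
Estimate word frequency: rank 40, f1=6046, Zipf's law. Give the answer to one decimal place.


Zipf's law: f(r) = f(1) / r
f(1) = 6046
f(40) = 6046 / 40
= 151.2 occurrences


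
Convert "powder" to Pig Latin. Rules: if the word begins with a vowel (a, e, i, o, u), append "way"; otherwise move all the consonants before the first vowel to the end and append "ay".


Word: "powder"
Starts with consonant(s) → move to end, add 'ay'
Consonant cluster: "p"
Pig Latin = "owderpay"


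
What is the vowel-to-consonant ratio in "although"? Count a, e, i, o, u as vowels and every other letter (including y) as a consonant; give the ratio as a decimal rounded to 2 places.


Word: "although"
Vowels (a,e,i,o,u): 3
Consonants: 5
Ratio = 3/5
= 0.60


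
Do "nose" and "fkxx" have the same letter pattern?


Pattern of "nose": [0, 1, 2, 3]
Pattern of "fkxx": [0, 1, 2, 2]
Patterns do not match
Same pattern = No


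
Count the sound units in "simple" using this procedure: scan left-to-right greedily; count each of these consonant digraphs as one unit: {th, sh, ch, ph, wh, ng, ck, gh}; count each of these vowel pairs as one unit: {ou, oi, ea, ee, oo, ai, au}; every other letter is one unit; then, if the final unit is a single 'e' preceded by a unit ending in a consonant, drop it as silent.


Word: "simple" (6 letters)
Left-to-right scan:
  [1] 's' (letter)
  [2] 'i' (letter)
  [3] 'm' (letter)
  [4] 'p' (letter)
  [5] 'l' (letter)
  [6] 'e' (letter)
Units from scan: 6
Final unit is 'e' after a consonant -> drop as silent (-1)
Sound units = 5 units


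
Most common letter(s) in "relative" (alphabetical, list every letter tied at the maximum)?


Word: "relative"
Letter counts:
  'a': 1
  'e': 2
  'i': 1
  'l': 1
  'r': 1
  't': 1
  'v': 1
Maximum count = 2
Most frequent = 'e' (2 times each)


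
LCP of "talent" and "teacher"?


Word 1: "talent"
Word 2: "teacher"
Comparing from start:
  Pos 0: 't' == 't'
  Pos 1: 'a' != 'e' (stop)
LCP = "t" (length 1)


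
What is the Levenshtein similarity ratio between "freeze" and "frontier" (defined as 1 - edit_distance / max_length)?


Word 1: "freeze" (length 6)
Word 2: "frontier" (length 8)
One optimal edit sequence:
  1. keep 'f'
  2. keep 'r'
  3. insert 'o'  (+1)
  4. substitute 'e' -> 'n'  (+1)
  5. substitute 'e' -> 't'  (+1)
  6. substitute 'z' -> 'i'  (+1)
  7. keep 'e'
  8. insert 'r'  (+1)
Edit distance = 5
Max length = max(6, 8) = 8
Similarity = 1 - 5/8
= 0.3750


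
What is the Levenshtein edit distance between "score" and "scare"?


Word 1: "score" (length 5)
Word 2: "scare" (length 5)
One optimal edit sequence (insert/delete/substitute each cost 1):
  1. keep 's'
  2. keep 'c'
  3. substitute 'o' -> 'a'  (+1)
  4. keep 'r'
  5. keep 'e'
Total edit operations: 1
Edit distance = 1


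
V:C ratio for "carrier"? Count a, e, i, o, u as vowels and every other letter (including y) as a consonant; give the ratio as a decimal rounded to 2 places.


Word: "carrier"
Vowels (a,e,i,o,u): 3
Consonants: 4
Ratio = 3/4
= 0.75


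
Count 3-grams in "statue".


Word: "statue" (length 6)
Number of 3-grams = length - 3 + 1 = 6 - 3 + 1
= 4


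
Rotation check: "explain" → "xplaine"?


Word: "explain", Candidate: "xplaine"
Method: check if candidate is substring of word+word
"explainexplain" contains "xplaine"? Yes
Is rotation = Yes


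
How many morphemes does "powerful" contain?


Word: "powerful"
Morphemes: power / -ful
Each morpheme carries meaning
= 2 morphemes


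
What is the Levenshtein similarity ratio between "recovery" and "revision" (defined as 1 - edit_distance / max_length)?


Word 1: "recovery" (length 8)
Word 2: "revision" (length 8)
One optimal edit sequence:
  1. keep 'r'
  2. keep 'e'
  3. substitute 'c' -> 'v'  (+1)
  4. substitute 'o' -> 'i'  (+1)
  5. substitute 'v' -> 's'  (+1)
  6. substitute 'e' -> 'i'  (+1)
  7. substitute 'r' -> 'o'  (+1)
  8. substitute 'y' -> 'n'  (+1)
Edit distance = 6
Max length = max(8, 8) = 8
Similarity = 1 - 6/8
= 0.2500


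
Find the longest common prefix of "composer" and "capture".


Word 1: "composer"
Word 2: "capture"
Comparing from start:
  Pos 0: 'c' == 'c'
  Pos 1: 'o' != 'a' (stop)
LCP = "c" (length 1)


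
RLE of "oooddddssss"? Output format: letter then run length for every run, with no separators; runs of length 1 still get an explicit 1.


String: "oooddddssss"
Scanning for consecutive runs:
  'o' x 3
  'd' x 4
  's' x 4
RLE = "o3d4s4"


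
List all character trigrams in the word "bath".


Word: "bath" (length 4)
Number of trigrams = 4 - 3 + 1 = 2
  Position 0: "bat"
  Position 1: "ath"
Trigrams = "bat", "ath"


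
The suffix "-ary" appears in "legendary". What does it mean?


Suffix: -ary
Example: legendary (legend + -ary)
Meaning = relating to


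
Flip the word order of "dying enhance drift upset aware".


Original: "dying enhance drift upset aware"
Words (1..n): dying | enhance | drift | upset | aware
Reversed (n..1): aware | upset | drift | enhance | dying
Result = "aware upset drift enhance dying"


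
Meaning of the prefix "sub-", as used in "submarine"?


Prefix: sub-
Example: submarine = sub- + marine
Meaning = under / below


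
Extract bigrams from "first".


Word: "first" (length 5)
Number of bigrams = 5 - 2 + 1 = 4
  Position 0: "fi"
  Position 1: "ir"
  Position 2: "rs"
  Position 3: "st"
Bigrams = "fi", "ir", "rs", "st"


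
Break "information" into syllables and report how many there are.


Word: "information"
Syllable breakdown: in | for | ma | tion
Counting: 4 parts
= 4 syllables


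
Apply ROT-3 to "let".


Word: "let"
Shift: 3
Each letter → (letter + shift) mod 26:
  'l' (11) + 3 = 14 → 'o'
  'e' (4) + 3 = 7 → 'h'
  't' (19) + 3 = 22 → 'w'
Result = "ohw"


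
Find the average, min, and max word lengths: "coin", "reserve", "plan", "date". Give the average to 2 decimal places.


Lengths: "coin"=4, "reserve"=7, "plan"=4, "date"=4
Sum = 19, Count = 4
Average = 19/4 = 4.75
= avg=4.75, min=4, max=7


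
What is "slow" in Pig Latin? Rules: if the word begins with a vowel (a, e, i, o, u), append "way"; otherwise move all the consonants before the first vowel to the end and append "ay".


Word: "slow"
Starts with consonant(s) → move to end, add 'ay'
Consonant cluster: "sl"
Pig Latin = "owslay"


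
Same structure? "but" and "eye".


Pattern of "but": [0, 1, 2]
Pattern of "eye": [0, 1, 0]
Patterns do not match
Same pattern = No


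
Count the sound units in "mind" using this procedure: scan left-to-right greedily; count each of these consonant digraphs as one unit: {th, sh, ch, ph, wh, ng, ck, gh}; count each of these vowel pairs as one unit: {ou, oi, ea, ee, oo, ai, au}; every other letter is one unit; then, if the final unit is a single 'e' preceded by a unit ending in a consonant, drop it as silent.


Word: "mind" (4 letters)
Left-to-right scan:
  [1] 'm' (letter)
  [2] 'i' (letter)
  [3] 'n' (letter)
  [4] 'd' (letter)
Units from scan: 4
Sound units = 4 units


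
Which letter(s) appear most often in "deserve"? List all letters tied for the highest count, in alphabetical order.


Word: "deserve"
Letter counts:
  'd': 1
  'e': 3
  'r': 1
  's': 1
  'v': 1
Maximum count = 3
Most frequent = 'e' (3 times each)


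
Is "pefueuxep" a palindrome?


Word: "pefueuxep"
Reversed: "pexueufep"
Forward == Backward? pefueuxep != pexueufep
Palindrome = No


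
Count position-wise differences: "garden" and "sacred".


Comparing character by character (same length = 6):
  Pos 0: 'g' vs 's' !=
  Pos 1: 'a' vs 'a' =
  Pos 2: 'r' vs 'c' !=
  Pos 3: 'd' vs 'r' !=
  Pos 4: 'e' vs 'e' =
  Pos 5: 'n' vs 'd' !=
Hamming distance = 4


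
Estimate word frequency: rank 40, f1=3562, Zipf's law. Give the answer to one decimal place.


Zipf's law: f(r) = f(1) / r
f(1) = 3562
f(40) = 3562 / 40
= 89.1 occurrences


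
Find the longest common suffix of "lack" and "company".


Word 1: "lack"
Word 2: "company"
Comparing from end:
  Pos -1: 'k' != 'y' (stop)
LCS = "" (length 0)


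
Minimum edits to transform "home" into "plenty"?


Word 1: "home" (length 4)
Word 2: "plenty" (length 6)
One optimal edit sequence (insert/delete/substitute each cost 1):
  1. insert 'p'  (+1)
  2. insert 'l'  (+1)
  3. substitute 'h' -> 'e'  (+1)
  4. substitute 'o' -> 'n'  (+1)
  5. substitute 'm' -> 't'  (+1)
  6. substitute 'e' -> 'y'  (+1)
Total edit operations: 6
Edit distance = 6


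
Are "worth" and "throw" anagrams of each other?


Word 1: "worth" → sorted: hortw
Word 2: "throw" → sorted: hortw
Same letters? hortw == hortw
Anagram = Yes


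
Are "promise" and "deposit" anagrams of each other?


Word 1: "promise" → sorted: eimoprs
Word 2: "deposit" → sorted: deiopst
Same letters? eimoprs != deiopst
Anagram = No


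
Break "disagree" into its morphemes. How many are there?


Word: "disagree"
Morphemes: dis- | agree
Each morpheme carries meaning
= 2 morphemes
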